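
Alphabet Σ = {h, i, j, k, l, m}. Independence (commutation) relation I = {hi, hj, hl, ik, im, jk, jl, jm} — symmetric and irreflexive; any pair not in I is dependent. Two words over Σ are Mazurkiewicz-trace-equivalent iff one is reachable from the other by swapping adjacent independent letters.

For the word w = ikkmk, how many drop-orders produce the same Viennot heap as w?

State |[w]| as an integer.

5

piece 0:i — minimal
piece 1:k — minimal
piece 2:k rests on {1:k}
piece 3:m rests on {2:k}
piece 4:k rests on {3:m}
minimal pieces: {0:i, 1:k}
ways to finish when only these pieces remain (= sum over removing one remaining piece with nothing left below it):
  1 left: {0}→1  {4}→1
  2 left: {0,4}→2  {3,4}→1
  3 left: {0,3,4}→3  {2,3,4}→1
  placing 0:i first → 1 extensions
  placing 1:k first → 4 extensions
total linear extensions = 5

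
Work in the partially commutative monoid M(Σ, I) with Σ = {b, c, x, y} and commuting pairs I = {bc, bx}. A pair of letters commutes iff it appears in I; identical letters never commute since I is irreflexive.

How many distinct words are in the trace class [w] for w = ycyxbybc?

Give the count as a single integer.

4

#0=y has no predecessor
#1=c depends on [0:y]
#2=y depends on [1:c]
#3=x depends on [2:y]
#4=b depends on [2:y]
#5=y depends on [3:x, 4:b]
#6=b depends on [5:y]
#7=c depends on [5:y]
sources: [0:y]
N(rest) = Σ N(rest − s) over sources s of rest; N(one piece) = 1:
  size 1 → [6]=1  [7]=1
  size 2 → [6,7]=2
  size 3 → [5,6,7]=2
  size 4 → [3,5,6,7]=2  [4,5,6,7]=2
  size 5 → [3,4,5,6,7]=4
  size 6 → [2,3,4,5,6,7]=4
  first=0(y) contributes 4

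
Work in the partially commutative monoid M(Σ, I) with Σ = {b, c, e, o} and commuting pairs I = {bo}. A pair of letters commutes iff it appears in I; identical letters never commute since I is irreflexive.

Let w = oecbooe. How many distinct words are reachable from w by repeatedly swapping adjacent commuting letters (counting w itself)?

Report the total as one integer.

#0=o has no predecessor
#1=e depends on [0:o]
#2=c depends on [1:e]
#3=b depends on [2:c]
#4=o depends on [2:c]
#5=o depends on [4:o]
#6=e depends on [3:b, 5:o]
sources: [0:o]
N(rest) = Σ N(rest − s) over sources s of rest; N(one piece) = 1:
  size 1 → [6]=1
  size 2 → [3,6]=1  [5,6]=1
  size 3 → [3,5,6]=2  [4,5,6]=1
  size 4 → [3,4,5,6]=3
  size 5 → [2,3,4,5,6]=3
  first=0(o) contributes 3

3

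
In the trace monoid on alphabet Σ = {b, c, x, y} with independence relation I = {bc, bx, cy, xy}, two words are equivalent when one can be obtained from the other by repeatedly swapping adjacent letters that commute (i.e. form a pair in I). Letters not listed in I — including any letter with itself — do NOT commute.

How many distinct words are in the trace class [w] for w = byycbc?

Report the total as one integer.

15

#0=b has no predecessor
#1=y depends on [0:b]
#2=y depends on [1:y]
#3=c has no predecessor
#4=b depends on [2:y]
#5=c depends on [3:c]
sources: [0:b, 3:c]
N(rest) = Σ N(rest − s) over sources s of rest; N(one piece) = 1:
  size 1 → [4]=1  [5]=1
  size 2 → [2,4]=1  [3,5]=1  [4,5]=2
  size 3 → [1,2,4]=1  [2,4,5]=3  [3,4,5]=3
  size 4 → [0,1,2,4]=1  [1,2,4,5]=4  [2,3,4,5]=6
  first=0(b) contributes 10
  first=3(c) contributes 5
|[w]| = 15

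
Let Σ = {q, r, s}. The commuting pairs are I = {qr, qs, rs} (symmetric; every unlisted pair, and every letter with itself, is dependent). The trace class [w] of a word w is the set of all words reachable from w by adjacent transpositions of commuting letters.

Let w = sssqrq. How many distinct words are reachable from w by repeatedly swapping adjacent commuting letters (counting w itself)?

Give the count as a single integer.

60

#0=s has no predecessor
#1=s depends on [0:s]
#2=s depends on [1:s]
#3=q has no predecessor
#4=r has no predecessor
#5=q depends on [3:q]
sources: [0:s, 3:q, 4:r]
N(rest) = Σ N(rest − s) over sources s of rest; N(one piece) = 1:
  size 1 → [2]=1  [4]=1  [5]=1
  size 2 → [1,2]=1  [2,4]=2  [2,5]=2  [3,5]=1  [4,5]=2
  size 3 → [0,1,2]=1  [1,2,4]=3  [1,2,5]=3  [2,3,5]=3  [2,4,5]=6  [3,4,5]=3
  size 4 → [0,1,2,4]=4  [0,1,2,5]=4  [1,2,3,5]=6  [1,2,4,5]=12  [2,3,4,5]=12
  first=0(s) contributes 30
  first=3(q) contributes 20
  first=4(r) contributes 10
|[w]| = 60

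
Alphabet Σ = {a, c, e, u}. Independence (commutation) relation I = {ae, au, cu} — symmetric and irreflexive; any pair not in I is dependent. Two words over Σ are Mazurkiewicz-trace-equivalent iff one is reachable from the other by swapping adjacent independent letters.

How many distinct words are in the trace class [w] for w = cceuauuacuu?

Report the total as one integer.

0(c) covers ∅
1(c) covers 0:c
2(e) covers 1:c
3(u) covers 2:e
4(a) covers 1:c
5(u) covers 3:u
6(u) covers 5:u
7(a) covers 4:a
8(c) covers 2:e, 7:a
9(u) covers 6:u
10(u) covers 9:u
floor of heap: 0:c
completions by unplaced set U, small U first (add the entries for U minus each lowest piece of U):
  |U|=1: {8}:1  {10}:1
  |U|=2: {7,8}:1  {8,10}:2  {9,10}:1
  |U|=3: {4,7,8}:1  {6,9,10}:1  {7,8,10}:3  {8,9,10}:3
  |U|=4: {4,7,8,10}:4  {5,6,9,10}:1  {6,8,9,10}:4  {7,8,9,10}:6
  |U|=5: {3,5,6,9,10}:1  {4,7,8,9,10}:10  {5,6,8,9,10}:5  {6,7,8,9,10}:10
  |U|=6: {3,5,6,8,9,10}:6  {4,6,7,8,9,10}:20  {5,6,7,8,9,10}:15
  |U|=7: {2,3,5,6,8,9,10}:6  {3,5,6,7,8,9,10}:21  {4,5,6,7,8,9,10}:35
  |U|=8: {2,3,5,6,7,8,9,10}:27  {3,4,5,6,7,8,9,10}:56
  |U|=9: {2,3,4,5,6,7,8,9,10}:83
  start at 0(c): 83

83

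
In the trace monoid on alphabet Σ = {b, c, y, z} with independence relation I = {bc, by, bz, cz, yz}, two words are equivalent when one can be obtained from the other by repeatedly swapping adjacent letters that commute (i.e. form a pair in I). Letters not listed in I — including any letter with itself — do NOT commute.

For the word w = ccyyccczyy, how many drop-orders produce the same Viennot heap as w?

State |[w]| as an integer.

0(c) covers ∅
1(c) covers 0:c
2(y) covers 1:c
3(y) covers 2:y
4(c) covers 3:y
5(c) covers 4:c
6(c) covers 5:c
7(z) covers ∅
8(y) covers 6:c
9(y) covers 8:y
floor of heap: 0:c, 7:z
completions by unplaced set U, small U first (add the entries for U minus each lowest piece of U):
  |U|=1: {7}:1  {9}:1
  |U|=2: {7,9}:2  {8,9}:1
  |U|=3: {6,8,9}:1  {7,8,9}:3
  |U|=4: {5,6,8,9}:1  {6,7,8,9}:4
  |U|=5: {4,5,6,8,9}:1  {5,6,7,8,9}:5
  |U|=6: {3,4,5,6,8,9}:1  {4,5,6,7,8,9}:6
  |U|=7: {2,3,4,5,6,8,9}:1  {3,4,5,6,7,8,9}:7
  |U|=8: {1,2,3,4,5,6,8,9}:1  {2,3,4,5,6,7,8,9}:8
  start at 0(c): 9
  start at 7(z): 1
sum over floor = 10

10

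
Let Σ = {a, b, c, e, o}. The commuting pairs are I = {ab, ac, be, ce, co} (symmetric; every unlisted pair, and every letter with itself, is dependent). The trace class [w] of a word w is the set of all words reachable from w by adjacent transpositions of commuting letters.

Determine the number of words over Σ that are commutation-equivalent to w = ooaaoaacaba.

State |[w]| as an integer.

#0=o has no predecessor
#1=o depends on [0:o]
#2=a depends on [1:o]
#3=a depends on [2:a]
#4=o depends on [3:a]
#5=a depends on [4:o]
#6=a depends on [5:a]
#7=c has no predecessor
#8=a depends on [6:a]
#9=b depends on [4:o, 7:c]
#10=a depends on [8:a]
sources: [0:o, 7:c]
N(rest) = Σ N(rest − s) over sources s of rest; N(one piece) = 1:
  size 1 → [9]=1  [10]=1
  size 2 → [7,9]=1  [8,10]=1  [9,10]=2
  size 3 → [6,8,10]=1  [7,9,10]=3  [8,9,10]=3
  size 4 → [5,6,8,10]=1  [6,8,9,10]=4  [7,8,9,10]=6
  size 5 → [5,6,8,9,10]=5  [6,7,8,9,10]=10
  size 6 → [4,5,6,8,9,10]=5  [5,6,7,8,9,10]=15
  size 7 → [3,4,5,6,8,9,10]=5  [4,5,6,7,8,9,10]=20
  size 8 → [2,3,4,5,6,8,9,10]=5  [3,4,5,6,7,8,9,10]=25
  size 9 → [1,2,3,4,5,6,8,9,10]=5  [2,3,4,5,6,7,8,9,10]=30
  first=0(o) contributes 35
  first=7(c) contributes 5
|[w]| = 40

40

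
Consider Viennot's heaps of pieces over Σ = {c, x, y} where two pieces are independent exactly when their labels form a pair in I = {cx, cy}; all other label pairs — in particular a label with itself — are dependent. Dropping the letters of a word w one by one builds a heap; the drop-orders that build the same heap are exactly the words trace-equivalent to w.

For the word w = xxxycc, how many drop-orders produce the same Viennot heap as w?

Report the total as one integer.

piece 0:x — minimal
piece 1:x rests on {0:x}
piece 2:x rests on {1:x}
piece 3:y rests on {2:x}
piece 4:c — minimal
piece 5:c rests on {4:c}
minimal pieces: {0:x, 4:c}
ways to finish when only these pieces remain (= sum over removing one remaining piece with nothing left below it):
  1 left: {3}→1  {5}→1
  2 left: {2,3}→1  {3,5}→2  {4,5}→1
  3 left: {1,2,3}→1  {2,3,5}→3  {3,4,5}→3
  4 left: {0,1,2,3}→1  {1,2,3,5}→4  {2,3,4,5}→6
  placing 0:x first → 10 extensions
  placing 4:c first → 5 extensions
total linear extensions = 15

15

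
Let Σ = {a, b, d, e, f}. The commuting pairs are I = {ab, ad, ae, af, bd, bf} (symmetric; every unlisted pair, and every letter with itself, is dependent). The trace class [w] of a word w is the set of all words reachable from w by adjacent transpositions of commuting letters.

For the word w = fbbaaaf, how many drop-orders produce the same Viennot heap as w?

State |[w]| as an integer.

#0=f has no predecessor
#1=b has no predecessor
#2=b depends on [1:b]
#3=a has no predecessor
#4=a depends on [3:a]
#5=a depends on [4:a]
#6=f depends on [0:f]
sources: [0:f, 1:b, 3:a]
N(rest) = Σ N(rest − s) over sources s of rest; N(one piece) = 1:
  size 1 → [2]=1  [5]=1  [6]=1
  size 2 → [0,6]=1  [1,2]=1  [2,5]=2  [2,6]=2  [4,5]=1  [5,6]=2
  size 3 → [0,2,6]=3  [0,5,6]=3  [1,2,5]=3  [1,2,6]=3  [2,4,5]=3  [2,5,6]=6  [3,4,5]=1  [4,5,6]=3
  size 4 → [0,1,2,6]=6  [0,2,5,6]=12  [0,4,5,6]=6  [1,2,4,5]=6  [1,2,5,6]=12  [2,3,4,5]=4  [2,4,5,6]=12  [3,4,5,6]=4
  size 5 → [0,1,2,5,6]=30  [0,2,4,5,6]=30  [0,3,4,5,6]=10  [1,2,3,4,5]=10  [1,2,4,5,6]=30  [2,3,4,5,6]=20
  first=0(f) contributes 60
  first=1(b) contributes 60
  first=3(a) contributes 90
|[w]| = 210

210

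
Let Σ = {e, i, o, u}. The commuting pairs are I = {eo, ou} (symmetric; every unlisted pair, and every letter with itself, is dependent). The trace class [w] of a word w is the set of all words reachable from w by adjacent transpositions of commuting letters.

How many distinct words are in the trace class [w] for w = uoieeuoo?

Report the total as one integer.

20

piece 0:u — minimal
piece 1:o — minimal
piece 2:i rests on {0:u, 1:o}
piece 3:e rests on {2:i}
piece 4:e rests on {3:e}
piece 5:u rests on {4:e}
piece 6:o rests on {2:i}
piece 7:o rests on {6:o}
minimal pieces: {0:u, 1:o}
ways to finish when only these pieces remain (= sum over removing one remaining piece with nothing left below it):
  1 left: {5}→1  {7}→1
  2 left: {4,5}→1  {5,7}→2  {6,7}→1
  3 left: {3,4,5}→1  {4,5,7}→3  {5,6,7}→3
  4 left: {3,4,5,7}→4  {4,5,6,7}→6
  5 left: {3,4,5,6,7}→10
  6 left: {2,3,4,5,6,7}→10
  placing 0:u first → 10 extensions
  placing 1:o first → 10 extensions
total linear extensions = 20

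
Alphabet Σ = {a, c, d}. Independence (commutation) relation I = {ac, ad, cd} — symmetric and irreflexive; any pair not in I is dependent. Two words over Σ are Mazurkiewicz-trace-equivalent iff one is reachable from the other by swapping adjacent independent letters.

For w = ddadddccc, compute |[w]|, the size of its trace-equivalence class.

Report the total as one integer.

504

0(d) covers ∅
1(d) covers 0:d
2(a) covers ∅
3(d) covers 1:d
4(d) covers 3:d
5(d) covers 4:d
6(c) covers ∅
7(c) covers 6:c
8(c) covers 7:c
floor of heap: 0:d, 2:a, 6:c
completions by unplaced set U, small U first (add the entries for U minus each lowest piece of U):
  |U|=1: {2}:1  {5}:1  {8}:1
  |U|=2: {2,5}:2  {2,8}:2  {4,5}:1  {5,8}:2  {7,8}:1
  |U|=3: {2,4,5}:3  {2,5,8}:6  {2,7,8}:3  {3,4,5}:1  {4,5,8}:3  {5,7,8}:3  {6,7,8}:1
  |U|=4: {1,3,4,5}:1  {2,3,4,5}:4  {2,4,5,8}:12  {2,5,7,8}:12  {2,6,7,8}:4  {3,4,5,8}:4  {4,5,7,8}:6  {5,6,7,8}:4
  |U|=5: {0,1,3,4,5}:1  {1,2,3,4,5}:5  {1,3,4,5,8}:5  {2,3,4,5,8}:20  {2,4,5,7,8}:30  {2,5,6,7,8}:20  {3,4,5,7,8}:10  {4,5,6,7,8}:10
  |U|=6: {0,1,2,3,4,5}:6  {0,1,3,4,5,8}:6  {1,2,3,4,5,8}:30  {1,3,4,5,7,8}:15  {2,3,4,5,7,8}:60  {2,4,5,6,7,8}:60  {3,4,5,6,7,8}:20
  |U|=7: {0,1,2,3,4,5,8}:42  {0,1,3,4,5,7,8}:21  {1,2,3,4,5,7,8}:105  {1,3,4,5,6,7,8}:35  {2,3,4,5,6,7,8}:140
  start at 0(d): 280
  start at 2(a): 56
  start at 6(c): 168
sum over floor = 504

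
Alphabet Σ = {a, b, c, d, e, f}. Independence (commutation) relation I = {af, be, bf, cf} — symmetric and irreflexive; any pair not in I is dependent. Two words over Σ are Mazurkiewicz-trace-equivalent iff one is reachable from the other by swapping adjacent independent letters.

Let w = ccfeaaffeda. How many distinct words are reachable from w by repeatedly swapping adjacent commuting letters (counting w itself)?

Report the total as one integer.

18

0(c) covers ∅
1(c) covers 0:c
2(f) covers ∅
3(e) covers 1:c, 2:f
4(a) covers 3:e
5(a) covers 4:a
6(f) covers 3:e
7(f) covers 6:f
8(e) covers 5:a, 7:f
9(d) covers 8:e
10(a) covers 9:d
floor of heap: 0:c, 2:f
completions by unplaced set U, small U first (add the entries for U minus each lowest piece of U):
  |U|=1: {10}:1
  |U|=2: {9,10}:1
  |U|=3: {8,9,10}:1
  |U|=4: {5,8,9,10}:1  {7,8,9,10}:1
  |U|=5: {4,5,8,9,10}:1  {5,7,8,9,10}:2  {6,7,8,9,10}:1
  |U|=6: {4,5,7,8,9,10}:3  {5,6,7,8,9,10}:3
  |U|=7: {4,5,6,7,8,9,10}:6
  |U|=8: {3,4,5,6,7,8,9,10}:6
  |U|=9: {1,3,4,5,6,7,8,9,10}:6  {2,3,4,5,6,7,8,9,10}:6
  start at 0(c): 12
  start at 2(f): 6
sum over floor = 18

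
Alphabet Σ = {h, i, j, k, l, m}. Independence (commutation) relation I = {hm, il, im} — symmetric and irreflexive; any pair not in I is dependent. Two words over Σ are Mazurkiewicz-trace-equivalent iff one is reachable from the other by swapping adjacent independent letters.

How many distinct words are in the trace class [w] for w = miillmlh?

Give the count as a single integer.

21

#0=m has no predecessor
#1=i has no predecessor
#2=i depends on [1:i]
#3=l depends on [0:m]
#4=l depends on [3:l]
#5=m depends on [4:l]
#6=l depends on [5:m]
#7=h depends on [2:i, 6:l]
sources: [0:m, 1:i]
N(rest) = Σ N(rest − s) over sources s of rest; N(one piece) = 1:
  size 1 → [7]=1
  size 2 → [2,7]=1  [6,7]=1
  size 3 → [1,2,7]=1  [2,6,7]=2  [5,6,7]=1
  size 4 → [1,2,6,7]=3  [2,5,6,7]=3  [4,5,6,7]=1
  size 5 → [1,2,5,6,7]=6  [2,4,5,6,7]=4  [3,4,5,6,7]=1
  size 6 → [0,3,4,5,6,7]=1  [1,2,4,5,6,7]=10  [2,3,4,5,6,7]=5
  first=0(m) contributes 15
  first=1(i) contributes 6
|[w]| = 21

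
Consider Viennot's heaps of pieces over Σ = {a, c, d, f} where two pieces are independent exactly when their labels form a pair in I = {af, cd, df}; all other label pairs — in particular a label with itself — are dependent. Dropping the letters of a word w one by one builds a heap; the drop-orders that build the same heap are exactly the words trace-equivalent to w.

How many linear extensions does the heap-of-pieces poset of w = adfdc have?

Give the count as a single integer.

piece 0:a — minimal
piece 1:d rests on {0:a}
piece 2:f — minimal
piece 3:d rests on {1:d}
piece 4:c rests on {0:a, 2:f}
minimal pieces: {0:a, 2:f}
ways to finish when only these pieces remain (= sum over removing one remaining piece with nothing left below it):
  1 left: {3}→1  {4}→1
  2 left: {1,3}→1  {2,4}→1  {3,4}→2
  3 left: {1,3,4}→3  {2,3,4}→3
  placing 0:a first → 6 extensions
  placing 2:f first → 3 extensions
total linear extensions = 9

9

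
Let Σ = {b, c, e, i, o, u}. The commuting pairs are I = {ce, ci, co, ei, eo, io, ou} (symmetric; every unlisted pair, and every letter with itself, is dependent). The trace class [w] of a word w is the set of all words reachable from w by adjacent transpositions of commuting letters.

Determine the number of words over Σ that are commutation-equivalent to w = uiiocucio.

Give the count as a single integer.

drop 0:u onto floor
drop 1:i onto {0:u}
drop 2:i onto {1:i}
drop 3:o onto floor
drop 4:c onto {0:u}
drop 5:u onto {2:i, 4:c}
drop 6:c onto {5:u}
drop 7:i onto {5:u}
drop 8:o onto {3:o}
ground layer = {0:u, 3:o}
drop-orders for the pieces not yet dropped (sum over which currently-grounded one goes next):
  1 to go: {6} 1  {7} 1  {8} 1
  2 to go: {3,8} 1  {6,7} 2  {6,8} 2  {7,8} 2
  3 to go: {3,6,8} 3  {3,7,8} 3  {5,6,7} 2  {6,7,8} 6
  4 to go: {2,5,6,7} 2  {3,6,7,8} 12  {4,5,6,7} 2  {5,6,7,8} 8
  5 to go: {1,2,5,6,7} 2  {2,4,5,6,7} 4  {2,5,6,7,8} 10  {3,5,6,7,8} 20  {4,5,6,7,8} 10
  6 to go: {1,2,4,5,6,7} 6  {1,2,5,6,7,8} 12  {2,3,5,6,7,8} 30  {2,4,5,6,7,8} 24  {3,4,5,6,7,8} 30
  7 to go: {0,1,2,4,5,6,7} 6  {1,2,3,5,6,7,8} 42  {1,2,4,5,6,7,8} 42  {2,3,4,5,6,7,8} 84
  if 0:u drops first: 168 orders
  if 3:o drops first: 48 orders
heap linearizations: 216

216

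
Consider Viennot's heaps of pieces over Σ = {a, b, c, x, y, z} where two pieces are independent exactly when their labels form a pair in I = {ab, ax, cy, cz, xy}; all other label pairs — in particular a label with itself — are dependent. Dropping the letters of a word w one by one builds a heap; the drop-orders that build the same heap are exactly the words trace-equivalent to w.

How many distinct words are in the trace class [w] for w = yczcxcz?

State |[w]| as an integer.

#0=y has no predecessor
#1=c has no predecessor
#2=z depends on [0:y]
#3=c depends on [1:c]
#4=x depends on [2:z, 3:c]
#5=c depends on [4:x]
#6=z depends on [4:x]
sources: [0:y, 1:c]
N(rest) = Σ N(rest − s) over sources s of rest; N(one piece) = 1:
  size 1 → [5]=1  [6]=1
  size 2 → [5,6]=2
  size 3 → [4,5,6]=2
  size 4 → [2,4,5,6]=2  [3,4,5,6]=2
  size 5 → [0,2,4,5,6]=2  [1,3,4,5,6]=2  [2,3,4,5,6]=4
  first=0(y) contributes 6
  first=1(c) contributes 6
|[w]| = 12

12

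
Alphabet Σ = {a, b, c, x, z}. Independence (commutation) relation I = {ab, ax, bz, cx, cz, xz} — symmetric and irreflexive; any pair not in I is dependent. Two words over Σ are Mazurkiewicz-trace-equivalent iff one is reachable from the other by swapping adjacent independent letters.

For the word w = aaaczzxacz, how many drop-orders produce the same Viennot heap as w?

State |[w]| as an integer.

60

drop 0:a onto floor
drop 1:a onto {0:a}
drop 2:a onto {1:a}
drop 3:c onto {2:a}
drop 4:z onto {2:a}
drop 5:z onto {4:z}
drop 6:x onto floor
drop 7:a onto {3:c, 5:z}
drop 8:c onto {7:a}
drop 9:z onto {7:a}
ground layer = {0:a, 6:x}
drop-orders for the pieces not yet dropped (sum over which currently-grounded one goes next):
  1 to go: {6} 1  {8} 1  {9} 1
  2 to go: {6,8} 2  {6,9} 2  {8,9} 2
  3 to go: {6,8,9} 6  {7,8,9} 2
  4 to go: {3,7,8,9} 2  {5,7,8,9} 2  {6,7,8,9} 8
  5 to go: {3,5,7,8,9} 4  {3,6,7,8,9} 10  {4,5,7,8,9} 2  {5,6,7,8,9} 10
  6 to go: {3,4,5,7,8,9} 6  {3,5,6,7,8,9} 24  {4,5,6,7,8,9} 12
  7 to go: {2,3,4,5,7,8,9} 6  {3,4,5,6,7,8,9} 42
  8 to go: {1,2,3,4,5,7,8,9} 6  {2,3,4,5,6,7,8,9} 48
  if 0:a drops first: 54 orders
  if 6:x drops first: 6 orders
heap linearizations: 60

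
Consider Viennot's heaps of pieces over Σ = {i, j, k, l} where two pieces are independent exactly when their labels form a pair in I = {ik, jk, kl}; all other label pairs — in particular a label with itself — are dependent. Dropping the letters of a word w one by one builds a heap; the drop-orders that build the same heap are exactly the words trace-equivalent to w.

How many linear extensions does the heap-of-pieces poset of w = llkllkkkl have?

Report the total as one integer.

126

#0=l has no predecessor
#1=l depends on [0:l]
#2=k has no predecessor
#3=l depends on [1:l]
#4=l depends on [3:l]
#5=k depends on [2:k]
#6=k depends on [5:k]
#7=k depends on [6:k]
#8=l depends on [4:l]
sources: [0:l, 2:k]
N(rest) = Σ N(rest − s) over sources s of rest; N(one piece) = 1:
  size 1 → [7]=1  [8]=1
  size 2 → [4,8]=1  [6,7]=1  [7,8]=2
  size 3 → [3,4,8]=1  [4,7,8]=3  [5,6,7]=1  [6,7,8]=3
  size 4 → [1,3,4,8]=1  [2,5,6,7]=1  [3,4,7,8]=4  [4,6,7,8]=6  [5,6,7,8]=4
  size 5 → [0,1,3,4,8]=1  [1,3,4,7,8]=5  [2,5,6,7,8]=5  [3,4,6,7,8]=10  [4,5,6,7,8]=10
  size 6 → [0,1,3,4,7,8]=6  [1,3,4,6,7,8]=15  [2,4,5,6,7,8]=15  [3,4,5,6,7,8]=20
  size 7 → [0,1,3,4,6,7,8]=21  [1,3,4,5,6,7,8]=35  [2,3,4,5,6,7,8]=35
  first=0(l) contributes 70
  first=2(k) contributes 56
|[w]| = 126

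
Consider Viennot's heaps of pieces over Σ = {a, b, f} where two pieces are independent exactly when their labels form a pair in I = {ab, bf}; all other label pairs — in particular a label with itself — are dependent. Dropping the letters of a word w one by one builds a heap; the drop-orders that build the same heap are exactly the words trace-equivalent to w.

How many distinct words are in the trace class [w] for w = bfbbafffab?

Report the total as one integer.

piece 0:b — minimal
piece 1:f — minimal
piece 2:b rests on {0:b}
piece 3:b rests on {2:b}
piece 4:a rests on {1:f}
piece 5:f rests on {4:a}
piece 6:f rests on {5:f}
piece 7:f rests on {6:f}
piece 8:a rests on {7:f}
piece 9:b rests on {3:b}
minimal pieces: {0:b, 1:f}
ways to finish when only these pieces remain (= sum over removing one remaining piece with nothing left below it):
  1 left: {8}→1  {9}→1
  2 left: {3,9}→1  {7,8}→1  {8,9}→2
  3 left: {2,3,9}→1  {3,8,9}→3  {6,7,8}→1  {7,8,9}→3
  4 left: {0,2,3,9}→1  {2,3,8,9}→4  {3,7,8,9}→6  {5,6,7,8}→1  {6,7,8,9}→4
  5 left: {0,2,3,8,9}→5  {2,3,7,8,9}→10  {3,6,7,8,9}→10  {4,5,6,7,8}→1  {5,6,7,8,9}→5
  6 left: {0,2,3,7,8,9}→15  {1,4,5,6,7,8}→1  {2,3,6,7,8,9}→20  {3,5,6,7,8,9}→15  {4,5,6,7,8,9}→6
  7 left: {0,2,3,6,7,8,9}→35  {1,4,5,6,7,8,9}→7  {2,3,5,6,7,8,9}→35  {3,4,5,6,7,8,9}→21
  8 left: {0,2,3,5,6,7,8,9}→70  {1,3,4,5,6,7,8,9}→28  {2,3,4,5,6,7,8,9}→56
  placing 0:b first → 84 extensions
  placing 1:f first → 126 extensions
total linear extensions = 210

210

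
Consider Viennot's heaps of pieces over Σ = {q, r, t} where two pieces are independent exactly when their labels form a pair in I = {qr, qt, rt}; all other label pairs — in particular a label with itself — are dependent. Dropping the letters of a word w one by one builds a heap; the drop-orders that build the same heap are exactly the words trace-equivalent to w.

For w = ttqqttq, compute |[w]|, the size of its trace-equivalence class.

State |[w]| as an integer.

35

0(t) covers ∅
1(t) covers 0:t
2(q) covers ∅
3(q) covers 2:q
4(t) covers 1:t
5(t) covers 4:t
6(q) covers 3:q
floor of heap: 0:t, 2:q
completions by unplaced set U, small U first (add the entries for U minus each lowest piece of U):
  |U|=1: {5}:1  {6}:1
  |U|=2: {3,6}:1  {4,5}:1  {5,6}:2
  |U|=3: {1,4,5}:1  {2,3,6}:1  {3,5,6}:3  {4,5,6}:3
  |U|=4: {0,1,4,5}:1  {1,4,5,6}:4  {2,3,5,6}:4  {3,4,5,6}:6
  |U|=5: {0,1,4,5,6}:5  {1,3,4,5,6}:10  {2,3,4,5,6}:10
  start at 0(t): 20
  start at 2(q): 15
sum over floor = 35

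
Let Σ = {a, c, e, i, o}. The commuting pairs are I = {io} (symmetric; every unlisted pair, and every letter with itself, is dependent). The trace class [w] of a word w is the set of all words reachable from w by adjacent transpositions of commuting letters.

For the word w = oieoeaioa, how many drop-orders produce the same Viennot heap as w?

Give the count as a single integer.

piece 0:o — minimal
piece 1:i — minimal
piece 2:e rests on {0:o, 1:i}
piece 3:o rests on {2:e}
piece 4:e rests on {3:o}
piece 5:a rests on {4:e}
piece 6:i rests on {5:a}
piece 7:o rests on {5:a}
piece 8:a rests on {6:i, 7:o}
minimal pieces: {0:o, 1:i}
ways to finish when only these pieces remain (= sum over removing one remaining piece with nothing left below it):
  1 left: {8}→1
  2 left: {6,8}→1  {7,8}→1
  3 left: {6,7,8}→2
  4 left: {5,6,7,8}→2
  5 left: {4,5,6,7,8}→2
  6 left: {3,4,5,6,7,8}→2
  7 left: {2,3,4,5,6,7,8}→2
  placing 0:o first → 2 extensions
  placing 1:i first → 2 extensions
total linear extensions = 4

4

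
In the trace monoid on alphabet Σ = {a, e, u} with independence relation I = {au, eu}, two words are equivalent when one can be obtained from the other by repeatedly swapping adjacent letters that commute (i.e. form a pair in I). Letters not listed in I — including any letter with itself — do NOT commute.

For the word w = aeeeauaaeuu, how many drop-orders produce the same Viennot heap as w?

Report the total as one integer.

165

0(a) covers ∅
1(e) covers 0:a
2(e) covers 1:e
3(e) covers 2:e
4(a) covers 3:e
5(u) covers ∅
6(a) covers 4:a
7(a) covers 6:a
8(e) covers 7:a
9(u) covers 5:u
10(u) covers 9:u
floor of heap: 0:a, 5:u
completions by unplaced set U, small U first (add the entries for U minus each lowest piece of U):
  |U|=1: {8}:1  {10}:1
  |U|=2: {7,8}:1  {8,10}:2  {9,10}:1
  |U|=3: {5,9,10}:1  {6,7,8}:1  {7,8,10}:3  {8,9,10}:3
  |U|=4: {4,6,7,8}:1  {5,8,9,10}:4  {6,7,8,10}:4  {7,8,9,10}:6
  |U|=5: {3,4,6,7,8}:1  {4,6,7,8,10}:5  {5,7,8,9,10}:10  {6,7,8,9,10}:10
  |U|=6: {2,3,4,6,7,8}:1  {3,4,6,7,8,10}:6  {4,6,7,8,9,10}:15  {5,6,7,8,9,10}:20
  |U|=7: {1,2,3,4,6,7,8}:1  {2,3,4,6,7,8,10}:7  {3,4,6,7,8,9,10}:21  {4,5,6,7,8,9,10}:35
  |U|=8: {0,1,2,3,4,6,7,8}:1  {1,2,3,4,6,7,8,10}:8  {2,3,4,6,7,8,9,10}:28  {3,4,5,6,7,8,9,10}:56
  |U|=9: {0,1,2,3,4,6,7,8,10}:9  {1,2,3,4,6,7,8,9,10}:36  {2,3,4,5,6,7,8,9,10}:84
  start at 0(a): 120
  start at 5(u): 45
sum over floor = 165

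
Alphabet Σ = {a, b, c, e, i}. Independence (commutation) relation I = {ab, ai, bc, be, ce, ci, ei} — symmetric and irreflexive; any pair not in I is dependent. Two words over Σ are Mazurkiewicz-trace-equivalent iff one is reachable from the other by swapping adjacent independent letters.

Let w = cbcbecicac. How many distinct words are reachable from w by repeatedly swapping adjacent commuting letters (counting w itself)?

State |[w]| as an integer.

600

0(c) covers ∅
1(b) covers ∅
2(c) covers 0:c
3(b) covers 1:b
4(e) covers ∅
5(c) covers 2:c
6(i) covers 3:b
7(c) covers 5:c
8(a) covers 4:e, 7:c
9(c) covers 8:a
floor of heap: 0:c, 1:b, 4:e
completions by unplaced set U, small U first (add the entries for U minus each lowest piece of U):
  |U|=1: {6}:1  {9}:1
  |U|=2: {3,6}:1  {6,9}:2  {8,9}:1
  |U|=3: {1,3,6}:1  {3,6,9}:3  {4,8,9}:1  {6,8,9}:3  {7,8,9}:1
  |U|=4: {1,3,6,9}:4  {3,6,8,9}:6  {4,6,8,9}:4  {4,7,8,9}:2  {5,7,8,9}:1  {6,7,8,9}:4
  |U|=5: {1,3,6,8,9}:10  {2,5,7,8,9}:1  {3,4,6,8,9}:10  {3,6,7,8,9}:10  {4,5,7,8,9}:3  {4,6,7,8,9}:10  {5,6,7,8,9}:5
  |U|=6: {0,2,5,7,8,9}:1  {1,3,4,6,8,9}:20  {1,3,6,7,8,9}:20  {2,4,5,7,8,9}:4  {2,5,6,7,8,9}:6  {3,4,6,7,8,9}:30  {3,5,6,7,8,9}:15  {4,5,6,7,8,9}:18
  |U|=7: {0,2,4,5,7,8,9}:5  {0,2,5,6,7,8,9}:7  {1,3,4,6,7,8,9}:70  {1,3,5,6,7,8,9}:35  {2,3,5,6,7,8,9}:21  {2,4,5,6,7,8,9}:28  {3,4,5,6,7,8,9}:63
  |U|=8: {0,2,3,5,6,7,8,9}:28  {0,2,4,5,6,7,8,9}:40  {1,2,3,5,6,7,8,9}:56  {1,3,4,5,6,7,8,9}:168  {2,3,4,5,6,7,8,9}:112
  start at 0(c): 336
  start at 1(b): 180
  start at 4(e): 84
sum over floor = 600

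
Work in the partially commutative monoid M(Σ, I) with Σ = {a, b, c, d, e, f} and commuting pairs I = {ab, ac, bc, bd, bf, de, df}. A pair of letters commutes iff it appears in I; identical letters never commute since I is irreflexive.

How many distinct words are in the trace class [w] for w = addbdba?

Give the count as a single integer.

0(a) covers ∅
1(d) covers 0:a
2(d) covers 1:d
3(b) covers ∅
4(d) covers 2:d
5(b) covers 3:b
6(a) covers 4:d
floor of heap: 0:a, 3:b
completions by unplaced set U, small U first (add the entries for U minus each lowest piece of U):
  |U|=1: {5}:1  {6}:1
  |U|=2: {3,5}:1  {4,6}:1  {5,6}:2
  |U|=3: {2,4,6}:1  {3,5,6}:3  {4,5,6}:3
  |U|=4: {1,2,4,6}:1  {2,4,5,6}:4  {3,4,5,6}:6
  |U|=5: {0,1,2,4,6}:1  {1,2,4,5,6}:5  {2,3,4,5,6}:10
  start at 0(a): 15
  start at 3(b): 6
sum over floor = 21

21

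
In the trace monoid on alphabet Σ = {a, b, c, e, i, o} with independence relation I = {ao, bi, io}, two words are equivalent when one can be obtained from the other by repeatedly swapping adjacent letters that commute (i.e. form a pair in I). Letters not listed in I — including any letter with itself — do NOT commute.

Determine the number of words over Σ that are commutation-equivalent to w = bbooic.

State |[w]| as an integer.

5

0(b) covers ∅
1(b) covers 0:b
2(o) covers 1:b
3(o) covers 2:o
4(i) covers ∅
5(c) covers 3:o, 4:i
floor of heap: 0:b, 4:i
completions by unplaced set U, small U first (add the entries for U minus each lowest piece of U):
  |U|=1: {5}:1
  |U|=2: {3,5}:1  {4,5}:1
  |U|=3: {2,3,5}:1  {3,4,5}:2
  |U|=4: {1,2,3,5}:1  {2,3,4,5}:3
  start at 0(b): 4
  start at 4(i): 1
sum over floor = 5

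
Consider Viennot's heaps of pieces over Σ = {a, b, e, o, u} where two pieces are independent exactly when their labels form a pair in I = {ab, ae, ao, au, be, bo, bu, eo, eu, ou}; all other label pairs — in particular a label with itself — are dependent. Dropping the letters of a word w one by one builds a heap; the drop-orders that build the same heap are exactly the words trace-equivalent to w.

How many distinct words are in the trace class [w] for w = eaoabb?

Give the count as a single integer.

piece 0:e — minimal
piece 1:a — minimal
piece 2:o — minimal
piece 3:a rests on {1:a}
piece 4:b — minimal
piece 5:b rests on {4:b}
minimal pieces: {0:e, 1:a, 2:o, 4:b}
ways to finish when only these pieces remain (= sum over removing one remaining piece with nothing left below it):
  1 left: {0}→1  {2}→1  {3}→1  {5}→1
  2 left: {0,2}→2  {0,3}→2  {0,5}→2  {1,3}→1  {2,3}→2  {2,5}→2  {3,5}→2  {4,5}→1
  3 left: {0,1,3}→3  {0,2,3}→6  {0,2,5}→6  {0,3,5}→6  {0,4,5}→3  {1,2,3}→3  {1,3,5}→3  {2,3,5}→6  {2,4,5}→3  {3,4,5}→3
  4 left: {0,1,2,3}→12  {0,1,3,5}→12  {0,2,3,5}→24  {0,2,4,5}→12  {0,3,4,5}→12  {1,2,3,5}→12  {1,3,4,5}→6  {2,3,4,5}→12
  placing 0:e first → 30 extensions
  placing 1:a first → 60 extensions
  placing 2:o first → 30 extensions
  placing 4:b first → 60 extensions
total linear extensions = 180

180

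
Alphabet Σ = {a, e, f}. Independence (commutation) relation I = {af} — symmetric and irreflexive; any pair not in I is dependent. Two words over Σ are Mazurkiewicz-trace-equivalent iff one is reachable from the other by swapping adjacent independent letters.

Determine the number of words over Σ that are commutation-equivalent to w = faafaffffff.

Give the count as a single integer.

0(f) covers ∅
1(a) covers ∅
2(a) covers 1:a
3(f) covers 0:f
4(a) covers 2:a
5(f) covers 3:f
6(f) covers 5:f
7(f) covers 6:f
8(f) covers 7:f
9(f) covers 8:f
10(f) covers 9:f
floor of heap: 0:f, 1:a
completions by unplaced set U, small U first (add the entries for U minus each lowest piece of U):
  |U|=1: {4}:1  {10}:1
  |U|=2: {2,4}:1  {4,10}:2  {9,10}:1
  |U|=3: {1,2,4}:1  {2,4,10}:3  {4,9,10}:3  {8,9,10}:1
  |U|=4: {1,2,4,10}:4  {2,4,9,10}:6  {4,8,9,10}:4  {7,8,9,10}:1
  |U|=5: {1,2,4,9,10}:10  {2,4,8,9,10}:10  {4,7,8,9,10}:5  {6,7,8,9,10}:1
  |U|=6: {1,2,4,8,9,10}:20  {2,4,7,8,9,10}:15  {4,6,7,8,9,10}:6  {5,6,7,8,9,10}:1
  |U|=7: {1,2,4,7,8,9,10}:35  {2,4,6,7,8,9,10}:21  {3,5,6,7,8,9,10}:1  {4,5,6,7,8,9,10}:7
  |U|=8: {0,3,5,6,7,8,9,10}:1  {1,2,4,6,7,8,9,10}:56  {2,4,5,6,7,8,9,10}:28  {3,4,5,6,7,8,9,10}:8
  |U|=9: {0,3,4,5,6,7,8,9,10}:9  {1,2,4,5,6,7,8,9,10}:84  {2,3,4,5,6,7,8,9,10}:36
  start at 0(f): 120
  start at 1(a): 45
sum over floor = 165

165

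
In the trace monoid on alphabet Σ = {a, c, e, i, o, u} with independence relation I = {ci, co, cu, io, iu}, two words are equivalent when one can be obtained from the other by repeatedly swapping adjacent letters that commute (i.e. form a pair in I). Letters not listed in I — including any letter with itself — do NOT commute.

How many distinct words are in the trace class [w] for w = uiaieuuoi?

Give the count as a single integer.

8

0(u) covers ∅
1(i) covers ∅
2(a) covers 0:u, 1:i
3(i) covers 2:a
4(e) covers 3:i
5(u) covers 4:e
6(u) covers 5:u
7(o) covers 6:u
8(i) covers 4:e
floor of heap: 0:u, 1:i
completions by unplaced set U, small U first (add the entries for U minus each lowest piece of U):
  |U|=1: {7}:1  {8}:1
  |U|=2: {6,7}:1  {7,8}:2
  |U|=3: {5,6,7}:1  {6,7,8}:3
  |U|=4: {5,6,7,8}:4
  |U|=5: {4,5,6,7,8}:4
  |U|=6: {3,4,5,6,7,8}:4
  |U|=7: {2,3,4,5,6,7,8}:4
  start at 0(u): 4
  start at 1(i): 4
sum over floor = 8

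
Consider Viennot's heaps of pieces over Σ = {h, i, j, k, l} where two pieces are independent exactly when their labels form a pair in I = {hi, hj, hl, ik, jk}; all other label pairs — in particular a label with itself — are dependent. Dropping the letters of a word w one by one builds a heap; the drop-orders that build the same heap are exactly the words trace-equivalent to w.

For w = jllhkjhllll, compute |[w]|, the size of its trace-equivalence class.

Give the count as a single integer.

49

piece 0:j — minimal
piece 1:l rests on {0:j}
piece 2:l rests on {1:l}
piece 3:h — minimal
piece 4:k rests on {2:l, 3:h}
piece 5:j rests on {2:l}
piece 6:h rests on {4:k}
piece 7:l rests on {4:k, 5:j}
piece 8:l rests on {7:l}
piece 9:l rests on {8:l}
piece 10:l rests on {9:l}
minimal pieces: {0:j, 3:h}
ways to finish when only these pieces remain (= sum over removing one remaining piece with nothing left below it):
  1 left: {6}→1  {10}→1
  2 left: {6,10}→2  {9,10}→1
  3 left: {6,9,10}→3  {8,9,10}→1
  4 left: {6,8,9,10}→4  {7,8,9,10}→1
  5 left: {5,7,8,9,10}→1  {6,7,8,9,10}→5
  6 left: {4,6,7,8,9,10}→5  {5,6,7,8,9,10}→6
  7 left: {3,4,6,7,8,9,10}→5  {4,5,6,7,8,9,10}→11
  8 left: {2,4,5,6,7,8,9,10}→11  {3,4,5,6,7,8,9,10}→16
  9 left: {1,2,4,5,6,7,8,9,10}→11  {2,3,4,5,6,7,8,9,10}→27
  placing 0:j first → 38 extensions
  placing 3:h first → 11 extensions
total linear extensions = 49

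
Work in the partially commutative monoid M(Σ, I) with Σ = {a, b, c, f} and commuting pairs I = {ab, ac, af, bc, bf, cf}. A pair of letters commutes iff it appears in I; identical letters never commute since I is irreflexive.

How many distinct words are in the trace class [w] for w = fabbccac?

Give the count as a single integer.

0(f) covers ∅
1(a) covers ∅
2(b) covers ∅
3(b) covers 2:b
4(c) covers ∅
5(c) covers 4:c
6(a) covers 1:a
7(c) covers 5:c
floor of heap: 0:f, 1:a, 2:b, 4:c
completions by unplaced set U, small U first (add the entries for U minus each lowest piece of U):
  |U|=1: {0}:1  {3}:1  {6}:1  {7}:1
  |U|=2: {0,3}:2  {0,6}:2  {0,7}:2  {1,6}:1  {2,3}:1  {3,6}:2  {3,7}:2  {5,7}:1  {6,7}:2
  |U|=3: {0,1,6}:3  {0,2,3}:3  {0,3,6}:6  {0,3,7}:6  {0,5,7}:3  {0,6,7}:6  {1,3,6}:3  {1,6,7}:3  {2,3,6}:3  {2,3,7}:3  {3,5,7}:3  {3,6,7}:6  {4,5,7}:1  {5,6,7}:3
  |U|=4: {0,1,3,6}:12  {0,1,6,7}:12  {0,2,3,6}:12  {0,2,3,7}:12  {0,3,5,7}:12  {0,3,6,7}:24  {0,4,5,7}:4  {0,5,6,7}:12  {1,2,3,6}:6  {1,3,6,7}:12  {1,5,6,7}:6  {2,3,5,7}:6  {2,3,6,7}:12  {3,4,5,7}:4  {3,5,6,7}:12  {4,5,6,7}:4
  |U|=5: {0,1,2,3,6}:30  {0,1,3,6,7}:60  {0,1,5,6,7}:30  {0,2,3,5,7}:30  {0,2,3,6,7}:60  {0,3,4,5,7}:20  {0,3,5,6,7}:60  {0,4,5,6,7}:20  {1,2,3,6,7}:30  {1,3,5,6,7}:30  {1,4,5,6,7}:10  {2,3,4,5,7}:10  {2,3,5,6,7}:30  {3,4,5,6,7}:20
  |U|=6: {0,1,2,3,6,7}:180  {0,1,3,5,6,7}:180  {0,1,4,5,6,7}:60  {0,2,3,4,5,7}:60  {0,2,3,5,6,7}:180  {0,3,4,5,6,7}:120  {1,2,3,5,6,7}:90  {1,3,4,5,6,7}:60  {2,3,4,5,6,7}:60
  start at 0(f): 210
  start at 1(a): 420
  start at 2(b): 420
  start at 4(c): 630
sum over floor = 1680

1680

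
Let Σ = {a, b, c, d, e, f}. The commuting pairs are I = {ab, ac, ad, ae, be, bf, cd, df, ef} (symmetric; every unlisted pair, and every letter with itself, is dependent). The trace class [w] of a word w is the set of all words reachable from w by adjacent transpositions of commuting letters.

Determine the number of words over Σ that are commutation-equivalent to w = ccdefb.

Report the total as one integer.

0(c) covers ∅
1(c) covers 0:c
2(d) covers ∅
3(e) covers 1:c, 2:d
4(f) covers 1:c
5(b) covers 1:c, 2:d
floor of heap: 0:c, 2:d
completions by unplaced set U, small U first (add the entries for U minus each lowest piece of U):
  |U|=1: {3}:1  {4}:1  {5}:1
  |U|=2: {3,4}:2  {3,5}:2  {4,5}:2
  |U|=3: {2,3,5}:2  {3,4,5}:6
  |U|=4: {1,3,4,5}:6  {2,3,4,5}:8
  start at 0(c): 14
  start at 2(d): 6
sum over floor = 20

20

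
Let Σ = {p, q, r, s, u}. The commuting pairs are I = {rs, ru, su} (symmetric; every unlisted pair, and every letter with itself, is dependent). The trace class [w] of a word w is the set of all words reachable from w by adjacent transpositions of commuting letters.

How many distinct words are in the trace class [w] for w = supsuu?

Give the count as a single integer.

piece 0:s — minimal
piece 1:u — minimal
piece 2:p rests on {0:s, 1:u}
piece 3:s rests on {2:p}
piece 4:u rests on {2:p}
piece 5:u rests on {4:u}
minimal pieces: {0:s, 1:u}
ways to finish when only these pieces remain (= sum over removing one remaining piece with nothing left below it):
  1 left: {3}→1  {5}→1
  2 left: {3,5}→2  {4,5}→1
  3 left: {3,4,5}→3
  4 left: {2,3,4,5}→3
  placing 0:s first → 3 extensions
  placing 1:u first → 3 extensions
total linear extensions = 6

6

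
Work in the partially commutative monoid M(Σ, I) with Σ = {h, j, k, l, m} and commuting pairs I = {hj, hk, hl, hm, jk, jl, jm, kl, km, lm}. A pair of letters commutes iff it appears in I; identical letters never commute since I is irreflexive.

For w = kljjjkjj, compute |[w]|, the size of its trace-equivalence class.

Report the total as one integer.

168

#0=k has no predecessor
#1=l has no predecessor
#2=j has no predecessor
#3=j depends on [2:j]
#4=j depends on [3:j]
#5=k depends on [0:k]
#6=j depends on [4:j]
#7=j depends on [6:j]
sources: [0:k, 1:l, 2:j]
N(rest) = Σ N(rest − s) over sources s of rest; N(one piece) = 1:
  size 1 → [1]=1  [5]=1  [7]=1
  size 2 → [0,5]=1  [1,5]=2  [1,7]=2  [5,7]=2  [6,7]=1
  size 3 → [0,1,5]=3  [0,5,7]=3  [1,5,7]=6  [1,6,7]=3  [4,6,7]=1  [5,6,7]=3
  size 4 → [0,1,5,7]=12  [0,5,6,7]=6  [1,4,6,7]=4  [1,5,6,7]=12  [3,4,6,7]=1  [4,5,6,7]=4
  size 5 → [0,1,5,6,7]=30  [0,4,5,6,7]=10  [1,3,4,6,7]=5  [1,4,5,6,7]=20  [2,3,4,6,7]=1  [3,4,5,6,7]=5
  size 6 → [0,1,4,5,6,7]=60  [0,3,4,5,6,7]=15  [1,2,3,4,6,7]=6  [1,3,4,5,6,7]=30  [2,3,4,5,6,7]=6
  first=0(k) contributes 42
  first=1(l) contributes 21
  first=2(j) contributes 105
|[w]| = 168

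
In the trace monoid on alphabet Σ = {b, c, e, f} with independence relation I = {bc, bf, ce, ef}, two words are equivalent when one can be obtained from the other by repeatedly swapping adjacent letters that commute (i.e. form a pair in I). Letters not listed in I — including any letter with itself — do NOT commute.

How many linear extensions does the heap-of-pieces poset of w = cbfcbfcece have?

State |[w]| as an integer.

0(c) covers ∅
1(b) covers ∅
2(f) covers 0:c
3(c) covers 2:f
4(b) covers 1:b
5(f) covers 3:c
6(c) covers 5:f
7(e) covers 4:b
8(c) covers 6:c
9(e) covers 7:e
floor of heap: 0:c, 1:b
completions by unplaced set U, small U first (add the entries for U minus each lowest piece of U):
  |U|=1: {8}:1  {9}:1
  |U|=2: {6,8}:1  {7,9}:1  {8,9}:2
  |U|=3: {4,7,9}:1  {5,6,8}:1  {6,8,9}:3  {7,8,9}:3
  |U|=4: {1,4,7,9}:1  {3,5,6,8}:1  {4,7,8,9}:4  {5,6,8,9}:4  {6,7,8,9}:6
  |U|=5: {1,4,7,8,9}:5  {2,3,5,6,8}:1  {3,5,6,8,9}:5  {4,6,7,8,9}:10  {5,6,7,8,9}:10
  |U|=6: {0,2,3,5,6,8}:1  {1,4,6,7,8,9}:15  {2,3,5,6,8,9}:6  {3,5,6,7,8,9}:15  {4,5,6,7,8,9}:20
  |U|=7: {0,2,3,5,6,8,9}:7  {1,4,5,6,7,8,9}:35  {2,3,5,6,7,8,9}:21  {3,4,5,6,7,8,9}:35
  |U|=8: {0,2,3,5,6,7,8,9}:28  {1,3,4,5,6,7,8,9}:70  {2,3,4,5,6,7,8,9}:56
  start at 0(c): 126
  start at 1(b): 84
sum over floor = 210

210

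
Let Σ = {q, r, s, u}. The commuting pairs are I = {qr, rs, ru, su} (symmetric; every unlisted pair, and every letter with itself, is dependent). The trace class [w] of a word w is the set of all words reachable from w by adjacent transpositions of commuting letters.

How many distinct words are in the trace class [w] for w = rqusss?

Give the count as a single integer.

24

piece 0:r — minimal
piece 1:q — minimal
piece 2:u rests on {1:q}
piece 3:s rests on {1:q}
piece 4:s rests on {3:s}
piece 5:s rests on {4:s}
minimal pieces: {0:r, 1:q}
ways to finish when only these pieces remain (= sum over removing one remaining piece with nothing left below it):
  1 left: {0}→1  {2}→1  {5}→1
  2 left: {0,2}→2  {0,5}→2  {2,5}→2  {4,5}→1
  3 left: {0,2,5}→6  {0,4,5}→3  {2,4,5}→3  {3,4,5}→1
  4 left: {0,2,4,5}→12  {0,3,4,5}→4  {2,3,4,5}→4
  placing 0:r first → 4 extensions
  placing 1:q first → 20 extensions
total linear extensions = 24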